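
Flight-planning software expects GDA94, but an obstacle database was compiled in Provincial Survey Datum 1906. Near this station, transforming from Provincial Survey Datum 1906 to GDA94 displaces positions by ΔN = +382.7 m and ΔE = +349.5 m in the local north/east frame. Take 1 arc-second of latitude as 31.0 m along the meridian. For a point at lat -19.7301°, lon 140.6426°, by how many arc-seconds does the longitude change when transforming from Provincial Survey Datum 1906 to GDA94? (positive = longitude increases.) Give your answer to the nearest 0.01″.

Δλ = 11.98″

At latitude -19.7301°, cos φ = 0.941293.
1″ of longitude at this latitude = 31.00 × cos φ = 29.1801 m, so Δλ = 349.5 / 29.1801 = 11.977″.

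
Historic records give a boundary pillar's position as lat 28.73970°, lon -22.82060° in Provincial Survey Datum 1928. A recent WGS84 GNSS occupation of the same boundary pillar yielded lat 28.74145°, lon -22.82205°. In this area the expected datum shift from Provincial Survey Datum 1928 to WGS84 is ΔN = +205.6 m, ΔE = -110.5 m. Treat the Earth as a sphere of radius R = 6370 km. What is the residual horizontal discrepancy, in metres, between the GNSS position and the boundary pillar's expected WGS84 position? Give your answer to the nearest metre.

33 m

Observed coordinate differences: Δφ = +0.00175°, Δλ = -0.00145°.
Converting to metres (1° lat = 111177 m, cos φ = 0.876813): observed ΔN = 194.6 m, observed ΔE = -141.3 m.
Subtracting the expected shift leaves a residual of 194.6 − (205.6) = -11.0 m north and -141.3 − (-110.5) = -30.8 m east.
Residual distance = √((-11.0)² + (-30.8)²) = 32.8 m.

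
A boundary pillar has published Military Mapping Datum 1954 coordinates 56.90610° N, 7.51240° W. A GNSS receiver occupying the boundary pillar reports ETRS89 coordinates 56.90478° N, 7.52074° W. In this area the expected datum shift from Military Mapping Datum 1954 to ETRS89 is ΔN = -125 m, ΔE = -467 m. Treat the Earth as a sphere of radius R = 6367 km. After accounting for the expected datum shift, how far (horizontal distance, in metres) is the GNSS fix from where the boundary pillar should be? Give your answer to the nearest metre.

Observed coordinate differences: Δφ = -0.00132°, Δλ = -0.00834°.
Converting to metres (1° lat = 111125 m, cos φ = 0.546013): observed ΔN = -146.7 m, observed ΔE = -506.0 m.
Subtracting the expected shift leaves a residual of -146.7 − (-125) = -21.7 m north and -506.0 − (-467) = -39.0 m east.
Residual distance = √((-21.7)² + (-39.0)²) = 44.7 m.

45 m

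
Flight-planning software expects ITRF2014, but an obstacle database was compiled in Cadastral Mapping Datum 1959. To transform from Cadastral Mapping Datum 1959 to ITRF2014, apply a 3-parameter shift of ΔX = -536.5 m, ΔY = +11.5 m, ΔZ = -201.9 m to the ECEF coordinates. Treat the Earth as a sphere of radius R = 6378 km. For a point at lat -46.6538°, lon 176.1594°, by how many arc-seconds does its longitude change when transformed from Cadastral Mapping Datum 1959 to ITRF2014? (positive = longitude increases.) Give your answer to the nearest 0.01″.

sin φ = -0.727220, cos φ = 0.686405, sin λ = 0.066981, cos λ = -0.997754.
East component: ΔE = −sin λ·ΔX + cos λ·ΔY = −(0.066981)(-536.5) + (-0.997754)(11.5) = 24.46 m.
1° of latitude spans πR/180 = 111317 m; at latitude φ, 1° of longitude spans that × cos φ = 76408.6 m, so Δλ = 24.46 / 76408.6 × 3600 = 1.152″.

Δλ = 1.15″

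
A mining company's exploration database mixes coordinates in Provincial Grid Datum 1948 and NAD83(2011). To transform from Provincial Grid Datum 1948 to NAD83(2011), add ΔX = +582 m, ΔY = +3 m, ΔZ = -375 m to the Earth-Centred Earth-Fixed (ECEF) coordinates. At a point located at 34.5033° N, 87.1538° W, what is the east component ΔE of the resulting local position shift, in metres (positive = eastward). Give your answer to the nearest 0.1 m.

ΔE = 581.4 m

The local east axis at (φ, λ) is (−sin λ, cos λ, 0), so ΔE = −sin(-87.1538°)·582 + cos(-87.1538°)·3 = 581.43 m.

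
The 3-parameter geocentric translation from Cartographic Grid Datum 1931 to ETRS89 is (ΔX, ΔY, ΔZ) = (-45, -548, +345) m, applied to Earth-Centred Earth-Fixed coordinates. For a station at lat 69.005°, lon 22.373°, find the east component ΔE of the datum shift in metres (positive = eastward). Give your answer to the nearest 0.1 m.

The local east axis at (φ, λ) is (−sin λ, cos λ, 0), so ΔE = −sin(22.373°)·(-45) + cos(22.373°)·(-548) = -489.62 m.

ΔE = -489.6 m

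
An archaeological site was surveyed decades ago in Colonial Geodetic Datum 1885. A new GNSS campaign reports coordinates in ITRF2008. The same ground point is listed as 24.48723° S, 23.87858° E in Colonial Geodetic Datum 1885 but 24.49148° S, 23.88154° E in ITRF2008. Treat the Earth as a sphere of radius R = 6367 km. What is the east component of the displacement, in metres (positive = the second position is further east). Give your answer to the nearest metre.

Δφ = -24.49148° − -24.48723° = -0.00425°; Δλ = 23.88154° − 23.87858° = +0.00296°.
1° along a meridian = πR/180 = 111125 m.
ΔN = Δφ × 111125 = -472.3 m; ΔE = Δλ × 111125 × cos(-24.48723°) = +0.00296 × 111125 × 0.910054 = 299.3 m.

ΔE = 299 m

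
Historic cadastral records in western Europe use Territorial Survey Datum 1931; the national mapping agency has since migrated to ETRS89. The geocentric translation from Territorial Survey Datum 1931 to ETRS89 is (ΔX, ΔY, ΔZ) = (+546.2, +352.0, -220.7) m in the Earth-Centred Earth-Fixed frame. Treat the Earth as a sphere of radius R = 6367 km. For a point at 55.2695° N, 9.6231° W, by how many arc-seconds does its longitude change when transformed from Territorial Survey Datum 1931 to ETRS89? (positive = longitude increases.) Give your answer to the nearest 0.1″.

sin φ = 0.821841, cos φ = 0.569717, sin λ = -0.167166, cos λ = 0.985929.
East component: ΔE = −sin λ·ΔX + cos λ·ΔY = −(-0.167166)(546.2) + (0.985929)(352.0) = 438.35 m.
1° of latitude spans πR/180 = 111125 m; at latitude φ, 1° of longitude spans that × cos φ = 63309.9 m, so Δλ = 438.35 / 63309.9 × 3600 = 24.926″.

Δλ = 24.9″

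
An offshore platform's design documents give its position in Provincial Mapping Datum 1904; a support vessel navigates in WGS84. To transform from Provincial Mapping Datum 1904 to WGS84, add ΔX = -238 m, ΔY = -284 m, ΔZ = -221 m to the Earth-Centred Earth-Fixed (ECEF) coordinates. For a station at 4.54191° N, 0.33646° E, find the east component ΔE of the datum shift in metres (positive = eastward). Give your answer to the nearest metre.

ΔE = -283 m

At φ = 4.54191°, λ = 0.33646°: sin φ = 0.079188, cos φ = 0.996860, sin λ = 0.005872, cos λ = 0.999983.
ΔE = −sin λ·ΔX + cos λ·ΔY = −(0.005872)·(-238) + (0.999983)·(-284) = -282.60 m.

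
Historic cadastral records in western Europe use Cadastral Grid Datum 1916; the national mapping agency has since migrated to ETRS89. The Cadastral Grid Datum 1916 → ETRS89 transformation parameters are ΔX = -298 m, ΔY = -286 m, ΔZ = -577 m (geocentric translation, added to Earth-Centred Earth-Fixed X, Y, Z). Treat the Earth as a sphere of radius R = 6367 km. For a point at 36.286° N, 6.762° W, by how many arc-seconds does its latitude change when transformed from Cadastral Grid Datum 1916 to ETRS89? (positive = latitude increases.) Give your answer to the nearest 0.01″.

Δφ = -10.04″

sin φ = 0.591816, cos φ = 0.806073, sin λ = -0.117745, cos λ = 0.993044.
North component: ΔN = −sin φ cos λ·ΔX − sin φ sin λ·ΔY + cos φ·ΔZ = −(0.591816)(0.993044)(-298) − (0.591816)(-0.117745)(-286) + (0.806073)(-577) = -309.90 m.
1° of latitude spans πR/180 = 111125 m, so Δφ = -309.90 / 111125 × 3600 = -10.039″.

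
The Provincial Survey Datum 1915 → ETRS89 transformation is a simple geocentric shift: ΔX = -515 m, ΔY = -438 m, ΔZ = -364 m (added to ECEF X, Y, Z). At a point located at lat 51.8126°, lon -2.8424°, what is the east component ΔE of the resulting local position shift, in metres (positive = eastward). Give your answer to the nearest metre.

At φ = 51.8126°, λ = -2.8424°: sin φ = 0.785993, cos φ = 0.618236, sin λ = -0.049589, cos λ = 0.998770.
ΔE = −sin λ·ΔX + cos λ·ΔY = −(-0.049589)·(-515) + (0.998770)·(-438) = -463.00 m.

ΔE = -463 m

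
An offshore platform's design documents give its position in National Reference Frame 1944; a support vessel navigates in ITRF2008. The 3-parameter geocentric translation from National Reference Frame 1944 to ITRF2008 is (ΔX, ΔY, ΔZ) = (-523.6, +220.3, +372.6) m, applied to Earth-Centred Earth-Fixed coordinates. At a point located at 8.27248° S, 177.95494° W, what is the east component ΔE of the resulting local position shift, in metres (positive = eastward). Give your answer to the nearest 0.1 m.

The local east axis at (φ, λ) is (−sin λ, cos λ, 0), so ΔE = −sin(-177.95494°)·(-523.6) + cos(-177.95494°)·220.3 = -238.84 m.

ΔE = -238.8 m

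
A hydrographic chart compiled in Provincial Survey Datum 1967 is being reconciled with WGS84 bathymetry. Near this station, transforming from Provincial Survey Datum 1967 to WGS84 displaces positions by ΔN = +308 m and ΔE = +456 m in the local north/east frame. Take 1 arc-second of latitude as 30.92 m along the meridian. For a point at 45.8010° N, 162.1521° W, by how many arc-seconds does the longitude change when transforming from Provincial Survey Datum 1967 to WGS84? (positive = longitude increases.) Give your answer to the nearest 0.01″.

At latitude 45.8010°, cos φ = 0.697153.
1″ of longitude at this latitude = 30.92 × cos φ = 21.5560 m, so Δλ = 456.0 / 21.5560 = 21.154″.

Δλ = 21.15″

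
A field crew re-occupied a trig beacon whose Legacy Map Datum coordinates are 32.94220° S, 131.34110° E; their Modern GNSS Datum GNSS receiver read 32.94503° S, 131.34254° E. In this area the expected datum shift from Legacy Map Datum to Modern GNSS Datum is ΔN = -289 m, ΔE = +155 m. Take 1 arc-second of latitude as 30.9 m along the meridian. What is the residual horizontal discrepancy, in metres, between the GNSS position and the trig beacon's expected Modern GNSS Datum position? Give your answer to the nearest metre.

33 m

Observed coordinate differences: Δφ = -0.00283°, Δλ = +0.00144°.
Converting to metres (1° lat = 111240 m, cos φ = 0.839220): observed ΔN = -314.8 m, observed ΔE = 134.4 m.
Subtracting the expected shift leaves a residual of -314.8 − (-289) = -25.8 m north and 134.4 − (155) = -20.6 m east.
Residual distance = √((-25.8)² + (-20.6)²) = 33.0 m.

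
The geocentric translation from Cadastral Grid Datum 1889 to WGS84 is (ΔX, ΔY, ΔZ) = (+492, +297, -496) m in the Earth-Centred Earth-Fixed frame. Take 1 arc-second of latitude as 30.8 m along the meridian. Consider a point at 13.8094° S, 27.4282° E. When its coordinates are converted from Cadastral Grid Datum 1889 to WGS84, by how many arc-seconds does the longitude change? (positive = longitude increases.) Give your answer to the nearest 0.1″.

Δλ = 1.2″

sin φ = -0.238693, cos φ = 0.971095, sin λ = 0.460637, cos λ = 0.887589.
East component: ΔE = −sin λ·ΔX + cos λ·ΔY = −(0.460637)(492) + (0.887589)(297) = 36.98 m.
1° of latitude spans 3600 × 30.80 = 110880 m; at latitude φ, 1° of longitude spans that × cos φ = 107675.0 m, so Δλ = 36.98 / 107675.0 × 3600 = 1.236″.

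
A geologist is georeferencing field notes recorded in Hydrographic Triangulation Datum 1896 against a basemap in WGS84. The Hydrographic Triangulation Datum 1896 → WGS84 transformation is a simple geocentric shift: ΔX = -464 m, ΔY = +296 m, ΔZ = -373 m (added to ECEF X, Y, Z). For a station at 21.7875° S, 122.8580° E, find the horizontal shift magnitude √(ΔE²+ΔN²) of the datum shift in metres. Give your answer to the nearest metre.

The local east axis at (φ, λ) is (−sin λ, cos λ, 0), so ΔE = −sin(122.8580°)·(-464) + cos(122.8580°)·296 = 229.17 m.
The local north axis is (−sin φ cos λ, −sin φ sin λ, cos φ), giving ΔN = 93.440 + 92.288 − 346.355 = -160.63 m.
Horizontal magnitude = √(ΔE² + ΔN²) = √(229.17² + (-160.63)²) = 279.86 m.

280 m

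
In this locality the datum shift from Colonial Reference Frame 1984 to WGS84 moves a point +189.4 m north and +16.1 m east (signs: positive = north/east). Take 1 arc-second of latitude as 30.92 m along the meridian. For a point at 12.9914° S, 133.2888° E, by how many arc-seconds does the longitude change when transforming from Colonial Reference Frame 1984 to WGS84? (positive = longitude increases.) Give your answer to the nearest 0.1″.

Δλ = 0.5″

At latitude -12.9914°, cos φ = 0.974404.
1″ of longitude at this latitude = 30.92 × cos φ = 30.1286 m, so Δλ = 16.1 / 30.1286 = 0.534″.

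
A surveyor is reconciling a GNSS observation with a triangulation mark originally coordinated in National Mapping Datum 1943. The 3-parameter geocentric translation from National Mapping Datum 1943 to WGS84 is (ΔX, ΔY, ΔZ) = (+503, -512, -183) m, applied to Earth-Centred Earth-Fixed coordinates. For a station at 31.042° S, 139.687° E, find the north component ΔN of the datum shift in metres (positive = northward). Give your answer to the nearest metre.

The local north axis is (−sin φ cos λ, −sin φ sin λ, cos φ), giving ΔN = -197.783 − 170.812 − 156.792 = -525.39 m.

ΔN = -525 m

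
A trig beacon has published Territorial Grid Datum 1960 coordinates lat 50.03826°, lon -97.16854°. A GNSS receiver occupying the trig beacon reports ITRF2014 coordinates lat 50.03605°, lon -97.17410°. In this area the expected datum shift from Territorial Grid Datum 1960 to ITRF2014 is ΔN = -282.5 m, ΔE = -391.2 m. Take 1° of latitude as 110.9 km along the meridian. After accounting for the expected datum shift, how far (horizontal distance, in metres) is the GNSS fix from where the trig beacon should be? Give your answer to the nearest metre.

Observed coordinate differences: Δφ = -0.00221°, Δλ = -0.00556°.
Converting to metres (1° lat = 110900 m, cos φ = 0.642276): observed ΔN = -245.1 m, observed ΔE = -396.0 m.
Subtracting the expected shift leaves a residual of -245.1 − (-282.5) = 37.4 m north and -396.0 − (-391.2) = -4.8 m east.
Residual distance = √(37.4² + (-4.8)²) = 37.7 m.

38 m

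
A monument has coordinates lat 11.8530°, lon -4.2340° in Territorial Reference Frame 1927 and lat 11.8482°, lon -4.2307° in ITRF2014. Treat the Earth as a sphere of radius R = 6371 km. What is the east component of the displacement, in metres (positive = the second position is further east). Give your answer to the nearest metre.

ΔE = 359 m

Δφ = 11.8482° − 11.8530° = -0.0048°; Δλ = -4.2307° − -4.2340° = +0.0033°.
1° along a meridian = πR/180 = 111195 m.
ΔN = Δφ × 111195 = -533.7 m; ΔE = Δλ × 111195 × cos(11.8530°) = +0.0033 × 111195 × 0.978678 = 359.1 m.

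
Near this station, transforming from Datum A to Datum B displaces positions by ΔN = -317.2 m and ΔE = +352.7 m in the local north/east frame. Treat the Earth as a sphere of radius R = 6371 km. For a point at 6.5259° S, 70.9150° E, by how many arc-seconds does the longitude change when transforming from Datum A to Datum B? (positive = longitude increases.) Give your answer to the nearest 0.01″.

Δλ = 11.49″

At latitude -6.5259°, cos φ = 0.993521.
One radian of longitude at latitude φ spans R cos φ, so Δλ = ΔE / (R cos φ) = 352.7 / (6371000 × 0.993521) = 5.5721e-05 rad = 11.493″.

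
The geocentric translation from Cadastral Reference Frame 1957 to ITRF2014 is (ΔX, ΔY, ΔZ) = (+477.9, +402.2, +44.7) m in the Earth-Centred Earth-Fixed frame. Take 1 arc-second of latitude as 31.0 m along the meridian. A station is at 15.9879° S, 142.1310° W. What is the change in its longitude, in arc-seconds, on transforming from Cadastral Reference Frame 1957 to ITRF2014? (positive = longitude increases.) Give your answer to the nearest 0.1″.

sin φ = -0.275434, cos φ = 0.961320, sin λ = -0.613858, cos λ = -0.789416.
East component: ΔE = −sin λ·ΔX + cos λ·ΔY = −(-0.613858)(477.9) + (-0.789416)(402.2) = -24.14 m.
1° of latitude spans 3600 × 31.00 = 111600 m; at latitude φ, 1° of longitude spans that × cos φ = 107283.3 m, so Δλ = -24.14 / 107283.3 × 3600 = -0.810″.

Δλ = -0.8″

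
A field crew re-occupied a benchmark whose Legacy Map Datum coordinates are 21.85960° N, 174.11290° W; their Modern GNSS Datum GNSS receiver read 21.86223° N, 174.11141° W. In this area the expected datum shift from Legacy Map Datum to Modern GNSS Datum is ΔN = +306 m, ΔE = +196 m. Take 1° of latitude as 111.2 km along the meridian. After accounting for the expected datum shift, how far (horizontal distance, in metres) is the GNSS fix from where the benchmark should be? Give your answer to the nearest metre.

44 m

Observed coordinate differences: Δφ = +0.00263°, Δλ = +0.00149°.
Converting to metres (1° lat = 111200 m, cos φ = 0.928099): observed ΔN = 292.5 m, observed ΔE = 153.8 m.
Subtracting the expected shift leaves a residual of 292.5 − (306) = -13.5 m north and 153.8 − (196) = -42.2 m east.
Residual distance = √((-13.5)² + (-42.2)²) = 44.3 m.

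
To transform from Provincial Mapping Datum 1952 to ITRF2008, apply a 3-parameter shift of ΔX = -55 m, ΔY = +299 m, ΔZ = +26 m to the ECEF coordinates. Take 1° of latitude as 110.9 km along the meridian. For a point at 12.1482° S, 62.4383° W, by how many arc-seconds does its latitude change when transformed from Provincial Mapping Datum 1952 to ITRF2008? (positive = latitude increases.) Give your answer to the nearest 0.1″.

Δφ = -1.2″

sin φ = -0.210441, cos φ = 0.977607, sin λ = -0.886513, cos λ = 0.462704.
North component: ΔN = −sin φ cos λ·ΔX − sin φ sin λ·ΔY + cos φ·ΔZ = −(-0.210441)(0.462704)(-55) − (-0.210441)(-0.886513)(299) + (0.977607)(26) = -35.72 m.
1° of latitude spans 110900 m, so Δφ = -35.72 / 110900 × 3600 = -1.159″.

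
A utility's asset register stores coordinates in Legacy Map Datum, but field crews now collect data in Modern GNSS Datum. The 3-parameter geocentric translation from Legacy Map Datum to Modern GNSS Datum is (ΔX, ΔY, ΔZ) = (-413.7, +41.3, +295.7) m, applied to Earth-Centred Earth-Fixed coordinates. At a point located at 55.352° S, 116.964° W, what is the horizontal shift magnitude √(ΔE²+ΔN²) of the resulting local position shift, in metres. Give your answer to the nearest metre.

485 m

The local east axis at (φ, λ) is (−sin λ, cos λ, 0), so ΔE = −sin(-116.964°)·(-413.7) + cos(-116.964°)·41.3 = -387.45 m.
The local north axis is (−sin φ cos λ, −sin φ sin λ, cos φ), giving ΔN = 154.318 − 30.282 + 168.115 = 292.15 m.
Horizontal magnitude = √(ΔE² + ΔN²) = √((-387.45)² + 292.15²) = 485.26 m.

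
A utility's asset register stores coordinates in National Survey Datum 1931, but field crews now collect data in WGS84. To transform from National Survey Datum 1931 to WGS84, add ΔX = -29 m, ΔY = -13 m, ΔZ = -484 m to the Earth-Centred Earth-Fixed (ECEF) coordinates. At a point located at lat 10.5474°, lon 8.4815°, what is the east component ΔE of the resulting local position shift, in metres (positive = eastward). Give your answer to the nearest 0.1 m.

At φ = 10.5474°, λ = 8.4815°: sin φ = 0.183049, cos φ = 0.983104, sin λ = 0.147490, cos λ = 0.989064.
ΔE = −sin λ·ΔX + cos λ·ΔY = −(0.147490)·(-29) + (0.989064)·(-13) = -8.58 m.

ΔE = -8.6 m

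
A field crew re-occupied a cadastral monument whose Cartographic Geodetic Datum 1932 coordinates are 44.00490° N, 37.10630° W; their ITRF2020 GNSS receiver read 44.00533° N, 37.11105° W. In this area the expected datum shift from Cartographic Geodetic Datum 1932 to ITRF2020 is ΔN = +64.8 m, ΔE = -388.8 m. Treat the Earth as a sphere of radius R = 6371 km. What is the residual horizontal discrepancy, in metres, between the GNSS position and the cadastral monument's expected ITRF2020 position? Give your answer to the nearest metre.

Observed coordinate differences: Δφ = +0.00043°, Δλ = -0.00475°.
Converting to metres (1° lat = 111195 m, cos φ = 0.719280): observed ΔN = 47.8 m, observed ΔE = -379.9 m.
Subtracting the expected shift leaves a residual of 47.8 − (64.8) = -17.0 m north and -379.9 − (-388.8) = 8.9 m east.
Residual distance = √((-17.0)² + 8.9²) = 19.2 m.

19 m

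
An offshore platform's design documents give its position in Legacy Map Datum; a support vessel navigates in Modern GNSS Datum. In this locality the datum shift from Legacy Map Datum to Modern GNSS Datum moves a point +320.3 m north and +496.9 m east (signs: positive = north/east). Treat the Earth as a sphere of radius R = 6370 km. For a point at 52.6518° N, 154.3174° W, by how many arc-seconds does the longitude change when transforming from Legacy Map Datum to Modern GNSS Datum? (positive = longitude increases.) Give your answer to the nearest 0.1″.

Δλ = 26.5″

At latitude 52.6518°, cos φ = 0.606657.
One radian of longitude at latitude φ spans R cos φ, so Δλ = ΔE / (R cos φ) = 496.9 / (6370000 × 0.606657) = 1.2858e-04 rad = 26.522″.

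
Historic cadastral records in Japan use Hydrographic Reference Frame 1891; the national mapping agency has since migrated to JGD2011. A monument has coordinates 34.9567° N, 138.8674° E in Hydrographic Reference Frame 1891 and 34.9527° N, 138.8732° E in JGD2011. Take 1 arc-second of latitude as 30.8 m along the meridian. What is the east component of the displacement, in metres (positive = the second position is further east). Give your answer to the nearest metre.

Δφ = 34.9527° − 34.9567° = -0.0040°; Δλ = 138.8732° − 138.8674° = +0.0058°.
1° of latitude = 3600 × 30.80 = 110880 m.
ΔN = Δφ × 110880 = -443.5 m; ΔE = Δλ × 110880 × cos(34.9567°) = +0.0058 × 110880 × 0.819585 = 527.1 m.

ΔE = 527 m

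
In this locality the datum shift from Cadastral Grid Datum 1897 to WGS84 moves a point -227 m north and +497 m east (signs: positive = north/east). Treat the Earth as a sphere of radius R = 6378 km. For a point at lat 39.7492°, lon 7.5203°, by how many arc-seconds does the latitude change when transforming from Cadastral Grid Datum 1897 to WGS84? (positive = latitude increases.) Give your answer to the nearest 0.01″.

Δφ = -7.34″

On a sphere of radius R, 1 rad of latitude = R, so Δφ = ΔN / R = -227.0 / 6378000 = -3.5591e-05 rad = -7.341″.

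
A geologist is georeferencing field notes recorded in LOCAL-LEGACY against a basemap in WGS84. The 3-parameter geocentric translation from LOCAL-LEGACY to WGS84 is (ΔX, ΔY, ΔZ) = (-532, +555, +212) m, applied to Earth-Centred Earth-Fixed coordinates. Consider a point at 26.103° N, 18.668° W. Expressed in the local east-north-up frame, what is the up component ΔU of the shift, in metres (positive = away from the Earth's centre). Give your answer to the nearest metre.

ΔU = -519 m

The local up (radial) axis is (cos φ cos λ, cos φ sin λ, sin φ), giving ΔU = -452.604 − 159.527 + 93.277 = -518.85 m.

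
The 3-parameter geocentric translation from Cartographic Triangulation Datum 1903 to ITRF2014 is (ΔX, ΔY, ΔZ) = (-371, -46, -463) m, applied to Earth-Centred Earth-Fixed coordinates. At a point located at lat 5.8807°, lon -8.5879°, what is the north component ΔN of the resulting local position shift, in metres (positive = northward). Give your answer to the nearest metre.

At φ = 5.8807°, λ = -8.5879°: sin φ = 0.102457, cos φ = 0.994737, sin λ = -0.149327, cos λ = 0.988788.
ΔN = −sin φ cos λ·ΔX − sin φ sin λ·ΔY + cos φ·ΔZ = −(0.102457)(0.988788)(-371) − (0.102457)(-0.149327)(-46) + (0.994737)(-463) = -423.68 m.

ΔN = -424 m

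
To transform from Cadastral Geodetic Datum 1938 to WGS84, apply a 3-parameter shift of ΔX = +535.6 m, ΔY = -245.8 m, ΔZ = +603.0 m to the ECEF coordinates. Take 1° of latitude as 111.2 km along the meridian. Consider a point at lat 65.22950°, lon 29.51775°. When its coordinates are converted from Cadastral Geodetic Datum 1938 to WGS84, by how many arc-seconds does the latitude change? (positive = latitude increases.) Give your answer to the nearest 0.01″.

sin φ = 0.907993, cos φ = 0.418985, sin λ = 0.492693, cos λ = 0.870203.
North component: ΔN = −sin φ cos λ·ΔX − sin φ sin λ·ΔY + cos φ·ΔZ = −(0.907993)(0.870203)(535.6) − (0.907993)(0.492693)(-245.8) + (0.418985)(603.0) = -60.59 m.
1° of latitude spans 111200 m, so Δφ = -60.59 / 111200 × 3600 = -1.962″.

Δφ = -1.96″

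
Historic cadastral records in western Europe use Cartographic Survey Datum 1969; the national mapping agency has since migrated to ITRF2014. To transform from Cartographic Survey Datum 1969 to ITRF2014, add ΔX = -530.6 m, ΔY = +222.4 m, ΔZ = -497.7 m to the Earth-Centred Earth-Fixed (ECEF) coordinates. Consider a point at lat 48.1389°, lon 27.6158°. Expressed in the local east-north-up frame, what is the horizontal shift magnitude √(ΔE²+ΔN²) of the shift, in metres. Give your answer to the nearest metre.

447 m

At φ = 48.1389°, λ = 27.6158°: sin φ = 0.744765, cos φ = 0.667327, sin λ = 0.463540, cos λ = 0.886076.
ΔE = −sin λ·ΔX + cos λ·ΔY = −(0.463540)·(-530.6) + (0.886076)·(222.4) = 443.02 m.
ΔN = −sin φ cos λ·ΔX − sin φ sin λ·ΔY + cos φ·ΔZ = −(0.744765)(0.886076)(-530.6) − (0.744765)(0.463540)(222.4) + (0.667327)(-497.7) = -58.75 m.
Horizontal magnitude = √(ΔE² + ΔN²) = √(443.02² + (-58.75)²) = 446.90 m.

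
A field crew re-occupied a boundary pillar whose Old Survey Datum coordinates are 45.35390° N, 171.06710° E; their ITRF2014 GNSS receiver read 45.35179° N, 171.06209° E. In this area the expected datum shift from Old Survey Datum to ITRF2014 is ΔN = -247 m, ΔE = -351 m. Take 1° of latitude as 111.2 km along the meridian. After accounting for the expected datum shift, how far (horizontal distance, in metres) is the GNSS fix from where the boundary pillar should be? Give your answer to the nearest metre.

Observed coordinate differences: Δφ = -0.00211°, Δλ = -0.00501°.
Converting to metres (1° lat = 111200 m, cos φ = 0.702726): observed ΔN = -234.6 m, observed ΔE = -391.5 m.
Subtracting the expected shift leaves a residual of -234.6 − (-247) = 12.4 m north and -391.5 − (-351) = -40.5 m east.
Residual distance = √(12.4² + (-40.5)²) = 42.3 m.

42 m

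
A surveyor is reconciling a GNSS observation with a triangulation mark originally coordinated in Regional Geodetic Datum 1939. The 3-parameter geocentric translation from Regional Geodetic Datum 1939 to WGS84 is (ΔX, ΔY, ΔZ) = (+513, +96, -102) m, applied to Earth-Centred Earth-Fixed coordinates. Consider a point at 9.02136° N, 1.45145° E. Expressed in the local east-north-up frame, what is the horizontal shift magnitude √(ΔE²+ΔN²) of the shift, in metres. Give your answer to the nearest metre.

200 m

The local east axis at (φ, λ) is (−sin λ, cos λ, 0), so ΔE = −sin(1.45145°)·513 + cos(1.45145°)·96 = 82.97 m.
The local north axis is (−sin φ cos λ, −sin φ sin λ, cos φ), giving ΔN = -80.414 − 0.381 − 100.738 = -181.53 m.
Horizontal magnitude = √(ΔE² + ΔN²) = √(82.97² + (-181.53)²) = 199.60 m.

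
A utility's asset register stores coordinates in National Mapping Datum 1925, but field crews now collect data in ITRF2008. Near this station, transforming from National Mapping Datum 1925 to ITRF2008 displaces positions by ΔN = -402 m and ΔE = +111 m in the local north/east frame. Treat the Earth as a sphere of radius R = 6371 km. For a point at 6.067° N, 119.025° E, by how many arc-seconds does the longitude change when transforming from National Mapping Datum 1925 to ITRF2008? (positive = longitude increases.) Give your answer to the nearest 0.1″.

At latitude 6.067°, cos φ = 0.994399.
One radian of longitude at latitude φ spans R cos φ, so Δλ = ΔE / (R cos φ) = 111.0 / (6371000 × 0.994399) = 1.7521e-05 rad = 3.614″.

Δλ = 3.6″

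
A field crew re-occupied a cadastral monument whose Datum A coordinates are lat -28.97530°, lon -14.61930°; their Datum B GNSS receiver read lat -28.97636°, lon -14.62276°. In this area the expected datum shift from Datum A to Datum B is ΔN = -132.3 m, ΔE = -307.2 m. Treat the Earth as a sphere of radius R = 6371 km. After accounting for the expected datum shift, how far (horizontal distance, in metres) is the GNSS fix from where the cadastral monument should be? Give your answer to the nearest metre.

33 m

Observed coordinate differences: Δφ = -0.00106°, Δλ = -0.00346°.
Converting to metres (1° lat = 111195 m, cos φ = 0.874829): observed ΔN = -117.9 m, observed ΔE = -336.6 m.
Subtracting the expected shift leaves a residual of -117.9 − (-132.3) = 14.4 m north and -336.6 − (-307.2) = -29.4 m east.
Residual distance = √(14.4² + (-29.4)²) = 32.7 m.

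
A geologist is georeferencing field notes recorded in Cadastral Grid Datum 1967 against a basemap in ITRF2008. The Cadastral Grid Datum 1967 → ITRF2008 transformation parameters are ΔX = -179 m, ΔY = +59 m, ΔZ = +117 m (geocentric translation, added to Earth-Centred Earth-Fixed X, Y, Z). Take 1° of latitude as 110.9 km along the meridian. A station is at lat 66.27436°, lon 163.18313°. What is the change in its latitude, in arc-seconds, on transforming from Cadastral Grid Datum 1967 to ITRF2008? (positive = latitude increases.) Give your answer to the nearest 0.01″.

sin φ = 0.915483, cos φ = 0.402357, sin λ = 0.289314, cos λ = -0.957234.
North component: ΔN = −sin φ cos λ·ΔX − sin φ sin λ·ΔY + cos φ·ΔZ = −(0.915483)(-0.957234)(-179) − (0.915483)(0.289314)(59) + (0.402357)(117) = -125.41 m.
1° of latitude spans 110900 m, so Δφ = -125.41 / 110900 × 3600 = -4.071″.

Δφ = -4.07″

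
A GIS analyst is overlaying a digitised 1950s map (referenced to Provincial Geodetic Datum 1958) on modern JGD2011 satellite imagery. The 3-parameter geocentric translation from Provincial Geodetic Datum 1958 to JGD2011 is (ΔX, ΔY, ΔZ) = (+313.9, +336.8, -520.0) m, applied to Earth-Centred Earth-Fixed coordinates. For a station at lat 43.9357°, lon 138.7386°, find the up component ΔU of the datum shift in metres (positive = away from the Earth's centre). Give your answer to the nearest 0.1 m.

At φ = 43.9357°, λ = 138.7386°: sin φ = 0.693851, cos φ = 0.720119, sin λ = 0.659495, cos λ = -0.751709.
ΔU = cos φ cos λ·ΔX + cos φ sin λ·ΔY + sin φ·ΔZ = (0.720119)(-0.751709)(313.9) + (0.720119)(0.659495)(336.8) + (0.693851)(-520.0) = -370.77 m.

ΔU = -370.8 m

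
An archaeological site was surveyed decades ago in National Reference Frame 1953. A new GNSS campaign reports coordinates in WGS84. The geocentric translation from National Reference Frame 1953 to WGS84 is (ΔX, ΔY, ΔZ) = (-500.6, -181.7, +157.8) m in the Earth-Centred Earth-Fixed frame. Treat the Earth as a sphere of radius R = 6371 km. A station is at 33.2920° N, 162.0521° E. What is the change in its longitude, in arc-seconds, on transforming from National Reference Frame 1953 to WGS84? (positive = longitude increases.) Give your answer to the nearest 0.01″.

Δλ = 12.67″

sin φ = 0.548906, cos φ = 0.835884, sin λ = 0.308152, cos λ = -0.951337.
East component: ΔE = −sin λ·ΔX + cos λ·ΔY = −(0.308152)(-500.6) + (-0.951337)(-181.7) = 327.12 m.
1° of latitude spans πR/180 = 111195 m; at latitude φ, 1° of longitude spans that × cos φ = 92946.1 m, so Δλ = 327.12 / 92946.1 × 3600 = 12.670″.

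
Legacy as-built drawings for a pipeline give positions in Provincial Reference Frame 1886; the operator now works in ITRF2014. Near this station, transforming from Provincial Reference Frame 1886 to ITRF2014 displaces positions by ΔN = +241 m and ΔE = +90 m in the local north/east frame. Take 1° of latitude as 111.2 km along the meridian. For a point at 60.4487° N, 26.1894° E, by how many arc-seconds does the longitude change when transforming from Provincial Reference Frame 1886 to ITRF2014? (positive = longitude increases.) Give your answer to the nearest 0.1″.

Δλ = 5.9″

At latitude 60.4487°, cos φ = 0.493203.
1° of longitude at this latitude = 111.2 × cos φ = 54.84 km, so Δλ = 90.0 / 54844.1 = 0.0016410° = 5.908″.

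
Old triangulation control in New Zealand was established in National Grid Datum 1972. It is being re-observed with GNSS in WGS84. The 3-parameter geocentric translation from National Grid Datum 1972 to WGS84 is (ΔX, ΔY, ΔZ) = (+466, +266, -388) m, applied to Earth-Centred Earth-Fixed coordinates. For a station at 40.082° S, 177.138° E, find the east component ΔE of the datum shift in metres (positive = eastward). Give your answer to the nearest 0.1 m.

ΔE = -288.9 m

At φ = -40.082°, λ = 177.138°: sin φ = -0.643883, cos φ = 0.765124, sin λ = 0.049931, cos λ = -0.998753.
ΔE = −sin λ·ΔX + cos λ·ΔY = −(0.049931)·(466) + (-0.998753)·(266) = -288.94 m.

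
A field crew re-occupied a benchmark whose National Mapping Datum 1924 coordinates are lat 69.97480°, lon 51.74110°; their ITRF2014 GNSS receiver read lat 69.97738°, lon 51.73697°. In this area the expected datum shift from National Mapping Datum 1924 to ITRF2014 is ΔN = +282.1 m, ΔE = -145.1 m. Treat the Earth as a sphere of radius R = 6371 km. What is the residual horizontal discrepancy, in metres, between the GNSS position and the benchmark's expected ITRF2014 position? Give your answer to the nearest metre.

Observed coordinate differences: Δφ = +0.00258°, Δλ = -0.00413°.
Converting to metres (1° lat = 111195 m, cos φ = 0.342433): observed ΔN = 286.9 m, observed ΔE = -157.3 m.
Subtracting the expected shift leaves a residual of 286.9 − (282.1) = 4.8 m north and -157.3 − (-145.1) = -12.2 m east.
Residual distance = √(4.8² + (-12.2)²) = 13.1 m.

13 m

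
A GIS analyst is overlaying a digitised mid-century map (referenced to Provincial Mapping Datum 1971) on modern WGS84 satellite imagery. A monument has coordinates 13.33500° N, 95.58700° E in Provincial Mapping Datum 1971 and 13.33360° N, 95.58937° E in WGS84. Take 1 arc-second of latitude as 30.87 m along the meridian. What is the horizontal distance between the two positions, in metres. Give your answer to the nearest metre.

300 m

Δφ = 13.33360° − 13.33500° = -0.00140°; Δλ = 95.58937° − 95.58700° = +0.00237°.
1° of latitude = 3600 × 30.87 = 111132 m.
ΔN = Δφ × 111132 = -155.6 m; ΔE = Δλ × 111132 × cos(13.33500°) = +0.00237 × 111132 × 0.973038 = 256.3 m.
Distance = √(ΔE² + ΔN²) = √(256.3² + (-155.6)²) = 299.8 m.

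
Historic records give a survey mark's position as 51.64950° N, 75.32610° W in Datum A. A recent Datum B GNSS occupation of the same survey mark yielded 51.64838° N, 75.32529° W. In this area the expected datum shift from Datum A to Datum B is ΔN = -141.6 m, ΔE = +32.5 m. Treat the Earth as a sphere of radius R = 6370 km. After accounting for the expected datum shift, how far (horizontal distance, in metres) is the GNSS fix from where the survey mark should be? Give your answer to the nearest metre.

Observed coordinate differences: Δφ = -0.00112°, Δλ = +0.00081°.
Converting to metres (1° lat = 111177 m, cos φ = 0.620470): observed ΔN = -124.5 m, observed ΔE = 55.9 m.
Subtracting the expected shift leaves a residual of -124.5 − (-141.6) = 17.1 m north and 55.9 − (32.5) = 23.4 m east.
Residual distance = √(17.1² + 23.4²) = 29.0 m.

29 m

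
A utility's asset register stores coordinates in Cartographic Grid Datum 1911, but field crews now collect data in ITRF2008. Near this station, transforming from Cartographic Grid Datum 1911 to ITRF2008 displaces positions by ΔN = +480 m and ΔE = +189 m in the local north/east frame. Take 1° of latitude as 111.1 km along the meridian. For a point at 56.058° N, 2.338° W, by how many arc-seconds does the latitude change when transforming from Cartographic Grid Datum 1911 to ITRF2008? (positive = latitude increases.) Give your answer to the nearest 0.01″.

1° of latitude = 111.1 km, so Δφ = 480.0 / 111100 = 0.0043204° = 15.554″.

Δφ = 15.55″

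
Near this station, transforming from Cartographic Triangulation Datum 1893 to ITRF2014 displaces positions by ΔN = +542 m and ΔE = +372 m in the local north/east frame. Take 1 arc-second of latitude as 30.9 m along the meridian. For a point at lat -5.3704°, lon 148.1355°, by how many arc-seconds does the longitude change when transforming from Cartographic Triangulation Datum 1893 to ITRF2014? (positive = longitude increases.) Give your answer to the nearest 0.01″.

Δλ = 12.09″

At latitude -5.3704°, cos φ = 0.995610.
1″ of longitude at this latitude = 30.90 × cos φ = 30.7644 m, so Δλ = 372.0 / 30.7644 = 12.092″.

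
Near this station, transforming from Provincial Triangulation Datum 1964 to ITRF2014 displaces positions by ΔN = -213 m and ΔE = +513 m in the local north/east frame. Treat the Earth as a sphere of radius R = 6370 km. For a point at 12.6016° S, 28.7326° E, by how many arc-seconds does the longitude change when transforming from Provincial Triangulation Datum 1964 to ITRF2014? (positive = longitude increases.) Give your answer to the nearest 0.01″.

Δλ = 17.02″

At latitude -12.6016°, cos φ = 0.975911.
One radian of longitude at latitude φ spans R cos φ, so Δλ = ΔE / (R cos φ) = 513.0 / (6370000 × 0.975911) = 8.2522e-05 rad = 17.021″.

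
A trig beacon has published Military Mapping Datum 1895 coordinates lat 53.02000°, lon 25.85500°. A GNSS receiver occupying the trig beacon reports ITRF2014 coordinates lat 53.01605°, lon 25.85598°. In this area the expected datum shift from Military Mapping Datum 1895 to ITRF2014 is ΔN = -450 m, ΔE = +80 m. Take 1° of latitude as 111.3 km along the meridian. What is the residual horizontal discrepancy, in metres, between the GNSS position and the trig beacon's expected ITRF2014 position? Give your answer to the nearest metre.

Observed coordinate differences: Δφ = -0.00395°, Δλ = +0.00098°.
Converting to metres (1° lat = 111300 m, cos φ = 0.601536): observed ΔN = -439.6 m, observed ΔE = 65.6 m.
Subtracting the expected shift leaves a residual of -439.6 − (-450) = 10.4 m north and 65.6 − (80) = -14.4 m east.
Residual distance = √(10.4² + (-14.4)²) = 17.7 m.

18 m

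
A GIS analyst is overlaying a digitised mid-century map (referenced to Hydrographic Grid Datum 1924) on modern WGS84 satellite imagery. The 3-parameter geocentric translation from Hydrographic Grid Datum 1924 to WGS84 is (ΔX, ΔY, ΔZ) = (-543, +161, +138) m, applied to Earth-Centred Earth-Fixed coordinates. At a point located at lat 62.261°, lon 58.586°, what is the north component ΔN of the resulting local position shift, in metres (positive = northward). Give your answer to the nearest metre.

ΔN = 193 m

At φ = 62.261°, λ = 58.586°: sin φ = 0.885077, cos φ = 0.465445, sin λ = 0.853423, cos λ = 0.521218.
ΔN = −sin φ cos λ·ΔX − sin φ sin λ·ΔY + cos φ·ΔZ = −(0.885077)(0.521218)(-543) − (0.885077)(0.853423)(161) + (0.465445)(138) = 193.12 m.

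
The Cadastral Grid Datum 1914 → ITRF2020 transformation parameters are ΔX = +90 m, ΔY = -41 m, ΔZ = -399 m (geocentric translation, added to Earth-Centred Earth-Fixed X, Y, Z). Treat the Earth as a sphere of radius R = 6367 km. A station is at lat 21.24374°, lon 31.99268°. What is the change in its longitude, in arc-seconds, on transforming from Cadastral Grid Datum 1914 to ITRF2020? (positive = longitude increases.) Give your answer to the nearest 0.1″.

sin φ = 0.362336, cos φ = 0.932047, sin λ = 0.529811, cos λ = 0.848116.
East component: ΔE = −sin λ·ΔX + cos λ·ΔY = −(0.529811)(90) + (0.848116)(-41) = -82.46 m.
1° of latitude spans πR/180 = 111125 m; at latitude φ, 1° of longitude spans that × cos φ = 103573.9 m, so Δλ = -82.46 / 103573.9 × 3600 = -2.866″.

Δλ = -2.9″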